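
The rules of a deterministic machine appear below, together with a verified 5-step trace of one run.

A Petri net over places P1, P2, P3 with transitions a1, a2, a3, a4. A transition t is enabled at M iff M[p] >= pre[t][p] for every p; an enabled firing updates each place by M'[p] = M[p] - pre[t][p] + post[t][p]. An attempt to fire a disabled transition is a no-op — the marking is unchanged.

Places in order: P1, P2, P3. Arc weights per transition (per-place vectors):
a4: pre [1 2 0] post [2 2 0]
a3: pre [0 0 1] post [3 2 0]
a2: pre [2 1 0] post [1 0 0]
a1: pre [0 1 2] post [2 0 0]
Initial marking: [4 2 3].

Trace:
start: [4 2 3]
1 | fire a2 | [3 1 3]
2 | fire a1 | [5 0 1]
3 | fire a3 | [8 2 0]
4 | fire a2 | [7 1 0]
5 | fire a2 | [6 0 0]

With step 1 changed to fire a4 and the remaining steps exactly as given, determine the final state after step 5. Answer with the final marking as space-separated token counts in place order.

8 1 0

(re-executing from step 1 with the substitution; state before step 1: [4 2 3])
1 | fire a4 | [5 2 3]
2 | fire a1 | [7 1 1]
3 | fire a3 | [10 3 0]
4 | fire a2 | [9 2 0]
5 | fire a2 | [8 1 0]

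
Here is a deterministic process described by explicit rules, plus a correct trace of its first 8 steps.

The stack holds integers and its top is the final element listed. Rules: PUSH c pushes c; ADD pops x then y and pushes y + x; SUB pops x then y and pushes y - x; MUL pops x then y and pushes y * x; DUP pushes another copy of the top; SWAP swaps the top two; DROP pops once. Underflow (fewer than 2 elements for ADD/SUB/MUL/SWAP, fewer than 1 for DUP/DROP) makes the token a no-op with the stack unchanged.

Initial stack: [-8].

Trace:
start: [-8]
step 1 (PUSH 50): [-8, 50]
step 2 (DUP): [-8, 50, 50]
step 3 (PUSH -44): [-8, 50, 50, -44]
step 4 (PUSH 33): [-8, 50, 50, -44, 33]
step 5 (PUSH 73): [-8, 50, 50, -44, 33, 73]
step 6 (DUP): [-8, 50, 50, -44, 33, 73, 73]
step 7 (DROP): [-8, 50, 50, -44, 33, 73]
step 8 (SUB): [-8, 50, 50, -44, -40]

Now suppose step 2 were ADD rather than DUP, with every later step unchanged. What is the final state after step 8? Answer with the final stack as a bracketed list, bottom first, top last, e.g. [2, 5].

(re-executing from step 2 with the substitution; state before step 2: [-8, 50])
step 2 (ADD): [42]
step 3 (PUSH -44): [42, -44]
step 4 (PUSH 33): [42, -44, 33]
step 5 (PUSH 73): [42, -44, 33, 73]
step 6 (DUP): [42, -44, 33, 73, 73]
step 7 (DROP): [42, -44, 33, 73]
step 8 (SUB): [42, -44, -40]

[42, -44, -40]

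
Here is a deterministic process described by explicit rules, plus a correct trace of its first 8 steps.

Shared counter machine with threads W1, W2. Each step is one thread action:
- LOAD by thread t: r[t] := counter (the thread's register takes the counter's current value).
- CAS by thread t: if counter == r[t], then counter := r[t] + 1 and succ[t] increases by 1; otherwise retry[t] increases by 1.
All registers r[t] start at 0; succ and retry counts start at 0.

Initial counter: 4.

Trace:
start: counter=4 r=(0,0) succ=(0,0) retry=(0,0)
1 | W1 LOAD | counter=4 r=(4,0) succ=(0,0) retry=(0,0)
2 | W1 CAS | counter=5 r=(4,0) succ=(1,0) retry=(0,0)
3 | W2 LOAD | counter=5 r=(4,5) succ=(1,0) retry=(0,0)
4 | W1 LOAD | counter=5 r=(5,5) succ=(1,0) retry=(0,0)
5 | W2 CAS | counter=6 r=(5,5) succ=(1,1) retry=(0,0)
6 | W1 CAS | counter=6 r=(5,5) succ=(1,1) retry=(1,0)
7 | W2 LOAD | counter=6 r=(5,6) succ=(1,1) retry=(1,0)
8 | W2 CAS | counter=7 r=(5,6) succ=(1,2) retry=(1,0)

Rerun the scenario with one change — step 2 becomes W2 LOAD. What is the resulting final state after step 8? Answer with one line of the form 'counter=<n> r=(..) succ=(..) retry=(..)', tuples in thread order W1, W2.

counter=6 r=(4,5) succ=(0,2) retry=(1,0)

(re-executing from step 2 with the substitution; state before step 2: counter=4 r=(4,0) succ=(0,0) retry=(0,0))
2 | W2 LOAD | counter=4 r=(4,4) succ=(0,0) retry=(0,0)
3 | W2 LOAD | counter=4 r=(4,4) succ=(0,0) retry=(0,0)
4 | W1 LOAD | counter=4 r=(4,4) succ=(0,0) retry=(0,0)
5 | W2 CAS | counter=5 r=(4,4) succ=(0,1) retry=(0,0)
6 | W1 CAS | counter=5 r=(4,4) succ=(0,1) retry=(1,0)
7 | W2 LOAD | counter=5 r=(4,5) succ=(0,1) retry=(1,0)
8 | W2 CAS | counter=6 r=(4,5) succ=(0,2) retry=(1,0)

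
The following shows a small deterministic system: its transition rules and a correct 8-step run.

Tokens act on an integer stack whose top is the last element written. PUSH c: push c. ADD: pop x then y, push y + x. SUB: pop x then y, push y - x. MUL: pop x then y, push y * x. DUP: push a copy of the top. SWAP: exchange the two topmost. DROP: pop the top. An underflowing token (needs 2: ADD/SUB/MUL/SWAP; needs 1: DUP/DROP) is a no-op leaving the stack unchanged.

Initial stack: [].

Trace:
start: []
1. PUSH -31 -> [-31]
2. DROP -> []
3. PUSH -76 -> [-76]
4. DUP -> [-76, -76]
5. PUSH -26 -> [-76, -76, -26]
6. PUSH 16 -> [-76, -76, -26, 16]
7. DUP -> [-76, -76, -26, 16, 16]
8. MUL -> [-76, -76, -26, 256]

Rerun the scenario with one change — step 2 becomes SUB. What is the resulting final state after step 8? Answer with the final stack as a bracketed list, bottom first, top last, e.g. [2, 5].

(re-executing from step 2 with the substitution; state before step 2: [-31])
2. SUB -> [-31]
3. PUSH -76 -> [-31, -76]
4. DUP -> [-31, -76, -76]
5. PUSH -26 -> [-31, -76, -76, -26]
6. PUSH 16 -> [-31, -76, -76, -26, 16]
7. DUP -> [-31, -76, -76, -26, 16, 16]
8. MUL -> [-31, -76, -76, -26, 256]

[-31, -76, -76, -26, 256]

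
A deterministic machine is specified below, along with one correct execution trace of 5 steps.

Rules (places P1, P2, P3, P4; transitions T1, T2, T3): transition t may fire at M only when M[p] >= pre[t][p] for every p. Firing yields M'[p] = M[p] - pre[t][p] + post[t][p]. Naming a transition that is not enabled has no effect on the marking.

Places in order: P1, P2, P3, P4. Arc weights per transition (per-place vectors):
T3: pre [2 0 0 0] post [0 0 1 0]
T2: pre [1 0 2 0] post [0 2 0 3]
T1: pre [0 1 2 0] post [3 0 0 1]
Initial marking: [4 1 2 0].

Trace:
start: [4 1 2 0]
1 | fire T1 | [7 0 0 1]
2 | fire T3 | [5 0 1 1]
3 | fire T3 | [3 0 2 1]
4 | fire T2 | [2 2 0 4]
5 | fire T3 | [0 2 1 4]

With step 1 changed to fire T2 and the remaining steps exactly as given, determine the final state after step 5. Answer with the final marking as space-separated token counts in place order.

1 3 1 3

(re-executing from step 1 with the substitution; state before step 1: [4 1 2 0])
1 | fire T2 | [3 3 0 3]
2 | fire T3 | [1 3 1 3]
3 | fire T3 | [1 3 1 3]
4 | fire T2 | [1 3 1 3]
5 | fire T3 | [1 3 1 3]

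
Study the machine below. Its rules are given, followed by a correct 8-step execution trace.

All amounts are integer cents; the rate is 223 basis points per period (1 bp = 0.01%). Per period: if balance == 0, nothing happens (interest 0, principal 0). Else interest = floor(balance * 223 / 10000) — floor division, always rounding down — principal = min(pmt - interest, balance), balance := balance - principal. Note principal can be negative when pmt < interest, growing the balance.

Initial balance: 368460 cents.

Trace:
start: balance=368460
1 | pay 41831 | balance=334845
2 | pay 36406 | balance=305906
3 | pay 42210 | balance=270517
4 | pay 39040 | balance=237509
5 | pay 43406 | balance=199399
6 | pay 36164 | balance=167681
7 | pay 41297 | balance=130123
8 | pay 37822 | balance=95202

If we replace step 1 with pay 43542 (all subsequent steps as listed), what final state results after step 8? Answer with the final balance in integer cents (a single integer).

(re-executing from step 1 with the substitution; state before step 1: balance=368460)
1 | pay 43542 | balance=333134
2 | pay 36406 | balance=304156
3 | pay 42210 | balance=268728
4 | pay 39040 | balance=235680
5 | pay 43406 | balance=197529
6 | pay 36164 | balance=165769
7 | pay 41297 | balance=128168
8 | pay 37822 | balance=93204

93204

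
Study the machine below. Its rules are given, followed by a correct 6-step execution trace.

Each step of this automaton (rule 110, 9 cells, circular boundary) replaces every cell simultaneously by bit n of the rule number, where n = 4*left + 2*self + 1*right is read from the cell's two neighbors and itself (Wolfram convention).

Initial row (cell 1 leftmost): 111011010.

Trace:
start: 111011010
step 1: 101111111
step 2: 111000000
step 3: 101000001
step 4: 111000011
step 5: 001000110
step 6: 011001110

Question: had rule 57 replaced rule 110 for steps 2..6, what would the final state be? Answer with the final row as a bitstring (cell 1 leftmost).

010110001

(re-executing steps 2..6 under rule 57; state before step 2: 101111111)
step 2: 011000000
step 3: 010111111
step 4: 101100000
step 5: 011011110
step 6: 010110001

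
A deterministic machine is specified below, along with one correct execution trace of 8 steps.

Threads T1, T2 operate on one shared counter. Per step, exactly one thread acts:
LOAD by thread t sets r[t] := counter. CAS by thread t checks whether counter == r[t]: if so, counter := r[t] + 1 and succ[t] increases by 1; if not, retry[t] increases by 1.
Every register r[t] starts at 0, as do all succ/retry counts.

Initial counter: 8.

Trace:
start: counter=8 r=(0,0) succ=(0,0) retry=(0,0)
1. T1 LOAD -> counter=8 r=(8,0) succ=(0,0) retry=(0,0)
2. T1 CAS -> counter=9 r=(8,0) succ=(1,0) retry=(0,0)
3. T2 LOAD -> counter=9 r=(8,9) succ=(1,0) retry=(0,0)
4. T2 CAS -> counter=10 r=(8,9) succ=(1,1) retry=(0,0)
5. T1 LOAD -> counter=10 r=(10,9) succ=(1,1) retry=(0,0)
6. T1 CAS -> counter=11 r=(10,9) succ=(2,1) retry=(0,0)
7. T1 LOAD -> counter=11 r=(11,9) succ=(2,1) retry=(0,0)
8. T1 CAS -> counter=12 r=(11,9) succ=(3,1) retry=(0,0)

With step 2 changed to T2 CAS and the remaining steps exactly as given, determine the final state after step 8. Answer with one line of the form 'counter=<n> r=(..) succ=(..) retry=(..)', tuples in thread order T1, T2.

counter=11 r=(10,8) succ=(2,1) retry=(0,1)

(re-executing from step 2 with the substitution; state before step 2: counter=8 r=(8,0) succ=(0,0) retry=(0,0))
2. T2 CAS -> counter=8 r=(8,0) succ=(0,0) retry=(0,1)
3. T2 LOAD -> counter=8 r=(8,8) succ=(0,0) retry=(0,1)
4. T2 CAS -> counter=9 r=(8,8) succ=(0,1) retry=(0,1)
5. T1 LOAD -> counter=9 r=(9,8) succ=(0,1) retry=(0,1)
6. T1 CAS -> counter=10 r=(9,8) succ=(1,1) retry=(0,1)
7. T1 LOAD -> counter=10 r=(10,8) succ=(1,1) retry=(0,1)
8. T1 CAS -> counter=11 r=(10,8) succ=(2,1) retry=(0,1)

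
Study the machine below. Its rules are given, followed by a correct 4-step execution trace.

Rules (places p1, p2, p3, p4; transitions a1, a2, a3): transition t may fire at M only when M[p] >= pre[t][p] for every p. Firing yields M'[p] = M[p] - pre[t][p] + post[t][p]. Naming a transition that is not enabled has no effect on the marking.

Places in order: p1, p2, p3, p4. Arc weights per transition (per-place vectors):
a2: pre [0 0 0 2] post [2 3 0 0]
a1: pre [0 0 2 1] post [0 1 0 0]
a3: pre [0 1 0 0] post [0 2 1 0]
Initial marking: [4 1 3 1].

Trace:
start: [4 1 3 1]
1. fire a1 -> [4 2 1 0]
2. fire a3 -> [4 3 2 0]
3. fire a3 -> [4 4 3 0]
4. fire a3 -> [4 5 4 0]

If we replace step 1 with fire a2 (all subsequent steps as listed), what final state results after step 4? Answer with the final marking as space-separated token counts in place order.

4 4 6 1

(re-executing from step 1 with the substitution; state before step 1: [4 1 3 1])
1. fire a2 -> [4 1 3 1]
2. fire a3 -> [4 2 4 1]
3. fire a3 -> [4 3 5 1]
4. fire a3 -> [4 4 6 1]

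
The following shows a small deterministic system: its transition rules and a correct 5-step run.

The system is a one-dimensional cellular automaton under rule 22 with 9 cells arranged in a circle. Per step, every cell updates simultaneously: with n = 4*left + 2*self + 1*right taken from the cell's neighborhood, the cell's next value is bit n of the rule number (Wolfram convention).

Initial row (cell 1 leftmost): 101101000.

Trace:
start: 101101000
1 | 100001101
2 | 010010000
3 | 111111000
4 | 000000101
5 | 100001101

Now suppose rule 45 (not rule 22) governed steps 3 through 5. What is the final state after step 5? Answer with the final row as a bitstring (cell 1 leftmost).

100010000

(re-executing steps 3..5 under rule 45; state before step 3: 010010000)
3 | 010010111
4 | 110011100
5 | 100010000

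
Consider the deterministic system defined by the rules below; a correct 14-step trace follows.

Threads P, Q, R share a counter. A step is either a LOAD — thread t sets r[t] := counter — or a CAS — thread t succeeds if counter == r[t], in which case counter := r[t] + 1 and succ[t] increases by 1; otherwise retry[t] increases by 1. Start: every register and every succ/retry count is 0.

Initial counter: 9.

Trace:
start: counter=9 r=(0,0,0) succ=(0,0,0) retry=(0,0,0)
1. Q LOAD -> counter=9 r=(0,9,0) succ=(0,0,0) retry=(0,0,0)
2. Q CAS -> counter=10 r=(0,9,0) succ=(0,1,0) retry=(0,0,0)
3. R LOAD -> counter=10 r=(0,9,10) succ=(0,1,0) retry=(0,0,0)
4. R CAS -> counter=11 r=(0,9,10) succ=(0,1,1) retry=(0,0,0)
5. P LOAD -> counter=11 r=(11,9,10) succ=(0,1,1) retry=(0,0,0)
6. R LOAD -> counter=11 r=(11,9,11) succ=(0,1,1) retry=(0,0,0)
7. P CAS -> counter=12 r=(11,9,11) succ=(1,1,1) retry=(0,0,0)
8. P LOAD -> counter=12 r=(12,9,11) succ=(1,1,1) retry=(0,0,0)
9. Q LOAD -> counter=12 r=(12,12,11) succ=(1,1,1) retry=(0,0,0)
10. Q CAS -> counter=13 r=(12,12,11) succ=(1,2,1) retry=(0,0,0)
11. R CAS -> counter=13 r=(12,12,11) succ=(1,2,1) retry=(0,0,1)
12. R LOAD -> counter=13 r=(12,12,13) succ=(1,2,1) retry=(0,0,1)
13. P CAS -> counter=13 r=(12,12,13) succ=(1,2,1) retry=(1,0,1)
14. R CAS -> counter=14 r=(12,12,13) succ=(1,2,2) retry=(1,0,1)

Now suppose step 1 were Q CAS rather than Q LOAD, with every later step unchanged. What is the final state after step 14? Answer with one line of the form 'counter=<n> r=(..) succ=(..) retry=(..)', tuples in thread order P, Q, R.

counter=13 r=(11,11,12) succ=(1,1,2) retry=(1,2,1)

(re-executing from step 1 with the substitution; state before step 1: counter=9 r=(0,0,0) succ=(0,0,0) retry=(0,0,0))
1. Q CAS -> counter=9 r=(0,0,0) succ=(0,0,0) retry=(0,1,0)
2. Q CAS -> counter=9 r=(0,0,0) succ=(0,0,0) retry=(0,2,0)
3. R LOAD -> counter=9 r=(0,0,9) succ=(0,0,0) retry=(0,2,0)
4. R CAS -> counter=10 r=(0,0,9) succ=(0,0,1) retry=(0,2,0)
5. P LOAD -> counter=10 r=(10,0,9) succ=(0,0,1) retry=(0,2,0)
6. R LOAD -> counter=10 r=(10,0,10) succ=(0,0,1) retry=(0,2,0)
7. P CAS -> counter=11 r=(10,0,10) succ=(1,0,1) retry=(0,2,0)
8. P LOAD -> counter=11 r=(11,0,10) succ=(1,0,1) retry=(0,2,0)
9. Q LOAD -> counter=11 r=(11,11,10) succ=(1,0,1) retry=(0,2,0)
10. Q CAS -> counter=12 r=(11,11,10) succ=(1,1,1) retry=(0,2,0)
11. R CAS -> counter=12 r=(11,11,10) succ=(1,1,1) retry=(0,2,1)
12. R LOAD -> counter=12 r=(11,11,12) succ=(1,1,1) retry=(0,2,1)
13. P CAS -> counter=12 r=(11,11,12) succ=(1,1,1) retry=(1,2,1)
14. R CAS -> counter=13 r=(11,11,12) succ=(1,1,2) retry=(1,2,1)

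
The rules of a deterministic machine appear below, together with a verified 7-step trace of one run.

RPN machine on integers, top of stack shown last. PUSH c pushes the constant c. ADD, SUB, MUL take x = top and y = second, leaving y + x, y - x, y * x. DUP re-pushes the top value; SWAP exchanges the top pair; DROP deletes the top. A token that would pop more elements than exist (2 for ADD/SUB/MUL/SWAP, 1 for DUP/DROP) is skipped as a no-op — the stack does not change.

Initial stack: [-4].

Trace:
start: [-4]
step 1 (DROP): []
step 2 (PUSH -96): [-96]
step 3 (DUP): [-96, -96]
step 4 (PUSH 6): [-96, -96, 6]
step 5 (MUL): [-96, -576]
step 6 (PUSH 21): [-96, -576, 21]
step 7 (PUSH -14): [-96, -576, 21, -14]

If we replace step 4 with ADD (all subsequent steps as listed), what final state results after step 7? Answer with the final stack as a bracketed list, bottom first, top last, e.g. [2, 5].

[-192, 21, -14]

(re-executing from step 4 with the substitution; state before step 4: [-96, -96])
step 4 (ADD): [-192]
step 5 (MUL): [-192]
step 6 (PUSH 21): [-192, 21]
step 7 (PUSH -14): [-192, 21, -14]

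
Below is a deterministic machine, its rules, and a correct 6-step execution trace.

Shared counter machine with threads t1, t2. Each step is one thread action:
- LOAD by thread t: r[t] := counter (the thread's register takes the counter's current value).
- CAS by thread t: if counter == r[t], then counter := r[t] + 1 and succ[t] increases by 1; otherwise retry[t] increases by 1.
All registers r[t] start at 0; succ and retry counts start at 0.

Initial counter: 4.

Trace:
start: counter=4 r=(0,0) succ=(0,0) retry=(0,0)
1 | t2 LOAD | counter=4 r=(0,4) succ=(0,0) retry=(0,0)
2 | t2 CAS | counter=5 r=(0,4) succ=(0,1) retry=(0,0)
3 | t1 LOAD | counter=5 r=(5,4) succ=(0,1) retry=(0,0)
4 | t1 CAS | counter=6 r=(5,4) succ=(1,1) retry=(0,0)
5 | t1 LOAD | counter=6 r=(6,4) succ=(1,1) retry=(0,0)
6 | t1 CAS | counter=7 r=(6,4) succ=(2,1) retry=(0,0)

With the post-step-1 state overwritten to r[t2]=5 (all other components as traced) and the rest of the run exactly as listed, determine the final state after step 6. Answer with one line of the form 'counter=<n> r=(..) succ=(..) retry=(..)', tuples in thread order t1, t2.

state after step 1 := counter=4 r=(0,5) succ=(0,0) retry=(0,0)
2 | t2 CAS | counter=4 r=(0,5) succ=(0,0) retry=(0,1)
3 | t1 LOAD | counter=4 r=(4,5) succ=(0,0) retry=(0,1)
4 | t1 CAS | counter=5 r=(4,5) succ=(1,0) retry=(0,1)
5 | t1 LOAD | counter=5 r=(5,5) succ=(1,0) retry=(0,1)
6 | t1 CAS | counter=6 r=(5,5) succ=(2,0) retry=(0,1)

counter=6 r=(5,5) succ=(2,0) retry=(0,1)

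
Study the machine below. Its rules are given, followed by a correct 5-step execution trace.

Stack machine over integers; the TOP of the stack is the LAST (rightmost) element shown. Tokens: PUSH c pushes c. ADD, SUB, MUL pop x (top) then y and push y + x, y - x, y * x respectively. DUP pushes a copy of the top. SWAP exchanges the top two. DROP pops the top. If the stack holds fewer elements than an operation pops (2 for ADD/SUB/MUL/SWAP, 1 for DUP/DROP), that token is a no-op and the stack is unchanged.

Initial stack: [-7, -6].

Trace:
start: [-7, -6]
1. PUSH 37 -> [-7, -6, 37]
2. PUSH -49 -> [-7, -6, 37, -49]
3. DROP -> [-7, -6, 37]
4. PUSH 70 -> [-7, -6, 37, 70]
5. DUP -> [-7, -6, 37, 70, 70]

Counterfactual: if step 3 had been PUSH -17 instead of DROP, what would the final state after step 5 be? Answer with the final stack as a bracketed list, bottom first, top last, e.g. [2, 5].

(re-executing from step 3 with the substitution; state before step 3: [-7, -6, 37, -49])
3. PUSH -17 -> [-7, -6, 37, -49, -17]
4. PUSH 70 -> [-7, -6, 37, -49, -17, 70]
5. DUP -> [-7, -6, 37, -49, -17, 70, 70]

[-7, -6, 37, -49, -17, 70, 70]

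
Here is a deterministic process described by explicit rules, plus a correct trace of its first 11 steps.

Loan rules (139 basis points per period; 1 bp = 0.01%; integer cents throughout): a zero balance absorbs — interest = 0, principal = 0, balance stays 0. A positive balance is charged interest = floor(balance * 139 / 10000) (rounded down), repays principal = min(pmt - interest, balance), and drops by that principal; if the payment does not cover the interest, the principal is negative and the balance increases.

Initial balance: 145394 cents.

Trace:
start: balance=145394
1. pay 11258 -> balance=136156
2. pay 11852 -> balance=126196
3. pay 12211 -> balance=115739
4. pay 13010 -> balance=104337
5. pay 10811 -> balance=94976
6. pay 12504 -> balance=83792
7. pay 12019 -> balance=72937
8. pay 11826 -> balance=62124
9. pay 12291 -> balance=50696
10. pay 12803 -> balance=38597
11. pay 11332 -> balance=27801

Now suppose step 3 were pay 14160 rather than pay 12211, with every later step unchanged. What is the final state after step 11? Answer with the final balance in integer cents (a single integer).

(re-executing from step 3 with the substitution; state before step 3: balance=126196)
3. pay 14160 -> balance=113790
4. pay 13010 -> balance=102361
5. pay 10811 -> balance=92972
6. pay 12504 -> balance=81760
7. pay 12019 -> balance=70877
8. pay 11826 -> balance=60036
9. pay 12291 -> balance=48579
10. pay 12803 -> balance=36451
11. pay 11332 -> balance=25625

25625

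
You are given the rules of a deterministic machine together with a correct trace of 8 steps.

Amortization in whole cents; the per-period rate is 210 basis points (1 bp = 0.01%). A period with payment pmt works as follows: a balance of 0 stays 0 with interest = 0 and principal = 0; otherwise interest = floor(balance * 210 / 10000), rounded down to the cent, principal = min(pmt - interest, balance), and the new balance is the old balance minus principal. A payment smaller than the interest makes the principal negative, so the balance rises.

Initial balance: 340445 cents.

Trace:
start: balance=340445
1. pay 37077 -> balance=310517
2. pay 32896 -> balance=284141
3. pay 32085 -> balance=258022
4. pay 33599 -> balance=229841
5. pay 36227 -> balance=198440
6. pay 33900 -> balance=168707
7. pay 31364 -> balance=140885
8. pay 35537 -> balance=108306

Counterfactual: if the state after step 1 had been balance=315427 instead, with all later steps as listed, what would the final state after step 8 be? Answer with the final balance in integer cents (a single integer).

113986

state after step 1 := balance=315427
2. pay 32896 -> balance=289154
3. pay 32085 -> balance=263141
4. pay 33599 -> balance=235067
5. pay 36227 -> balance=203776
6. pay 33900 -> balance=174155
7. pay 31364 -> balance=146448
8. pay 35537 -> balance=113986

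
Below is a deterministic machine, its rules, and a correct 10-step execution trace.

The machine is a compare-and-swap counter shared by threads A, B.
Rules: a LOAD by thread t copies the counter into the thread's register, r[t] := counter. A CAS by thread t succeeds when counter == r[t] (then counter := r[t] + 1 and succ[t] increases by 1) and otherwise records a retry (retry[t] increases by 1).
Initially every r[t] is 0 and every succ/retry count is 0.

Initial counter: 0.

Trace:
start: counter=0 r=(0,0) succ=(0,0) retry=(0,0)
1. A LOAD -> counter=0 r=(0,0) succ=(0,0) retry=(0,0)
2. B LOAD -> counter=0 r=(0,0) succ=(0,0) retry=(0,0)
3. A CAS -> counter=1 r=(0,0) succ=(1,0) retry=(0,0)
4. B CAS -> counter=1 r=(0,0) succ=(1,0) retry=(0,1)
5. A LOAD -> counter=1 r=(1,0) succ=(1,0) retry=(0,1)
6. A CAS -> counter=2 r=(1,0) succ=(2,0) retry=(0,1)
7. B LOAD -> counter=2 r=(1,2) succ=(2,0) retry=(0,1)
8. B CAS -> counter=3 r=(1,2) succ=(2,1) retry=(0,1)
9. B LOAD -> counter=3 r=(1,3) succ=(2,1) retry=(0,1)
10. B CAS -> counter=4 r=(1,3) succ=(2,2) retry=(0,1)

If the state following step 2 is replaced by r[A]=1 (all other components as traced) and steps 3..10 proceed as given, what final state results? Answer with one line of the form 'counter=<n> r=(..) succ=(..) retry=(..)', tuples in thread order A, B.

counter=4 r=(1,3) succ=(1,3) retry=(1,0)

state after step 2 := counter=0 r=(1,0) succ=(0,0) retry=(0,0)
3. A CAS -> counter=0 r=(1,0) succ=(0,0) retry=(1,0)
4. B CAS -> counter=1 r=(1,0) succ=(0,1) retry=(1,0)
5. A LOAD -> counter=1 r=(1,0) succ=(0,1) retry=(1,0)
6. A CAS -> counter=2 r=(1,0) succ=(1,1) retry=(1,0)
7. B LOAD -> counter=2 r=(1,2) succ=(1,1) retry=(1,0)
8. B CAS -> counter=3 r=(1,2) succ=(1,2) retry=(1,0)
9. B LOAD -> counter=3 r=(1,3) succ=(1,2) retry=(1,0)
10. B CAS -> counter=4 r=(1,3) succ=(1,3) retry=(1,0)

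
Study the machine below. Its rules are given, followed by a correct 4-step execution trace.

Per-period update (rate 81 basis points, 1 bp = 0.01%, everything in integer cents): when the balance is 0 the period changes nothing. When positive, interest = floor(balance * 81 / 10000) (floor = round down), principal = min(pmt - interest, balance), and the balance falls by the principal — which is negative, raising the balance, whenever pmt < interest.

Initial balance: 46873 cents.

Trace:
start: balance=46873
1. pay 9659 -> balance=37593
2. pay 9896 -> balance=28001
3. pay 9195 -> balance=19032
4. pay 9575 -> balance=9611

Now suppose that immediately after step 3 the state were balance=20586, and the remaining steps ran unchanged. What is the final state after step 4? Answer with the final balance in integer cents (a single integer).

state after step 3 := balance=20586
4. pay 9575 -> balance=11177

11177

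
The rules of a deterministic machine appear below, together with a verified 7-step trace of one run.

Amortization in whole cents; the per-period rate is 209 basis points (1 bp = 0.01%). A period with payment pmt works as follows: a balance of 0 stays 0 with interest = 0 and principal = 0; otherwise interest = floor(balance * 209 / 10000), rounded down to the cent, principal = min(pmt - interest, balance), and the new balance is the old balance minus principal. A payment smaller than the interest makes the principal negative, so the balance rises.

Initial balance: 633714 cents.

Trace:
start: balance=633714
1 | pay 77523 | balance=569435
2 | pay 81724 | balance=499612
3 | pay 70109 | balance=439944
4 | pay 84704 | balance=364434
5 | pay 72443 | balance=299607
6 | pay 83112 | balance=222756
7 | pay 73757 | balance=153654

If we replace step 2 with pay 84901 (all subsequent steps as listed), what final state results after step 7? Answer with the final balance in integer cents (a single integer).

150133

(re-executing from step 2 with the substitution; state before step 2: balance=569435)
2 | pay 84901 | balance=496435
3 | pay 70109 | balance=436701
4 | pay 84704 | balance=361124
5 | pay 72443 | balance=296228
6 | pay 83112 | balance=219307
7 | pay 73757 | balance=150133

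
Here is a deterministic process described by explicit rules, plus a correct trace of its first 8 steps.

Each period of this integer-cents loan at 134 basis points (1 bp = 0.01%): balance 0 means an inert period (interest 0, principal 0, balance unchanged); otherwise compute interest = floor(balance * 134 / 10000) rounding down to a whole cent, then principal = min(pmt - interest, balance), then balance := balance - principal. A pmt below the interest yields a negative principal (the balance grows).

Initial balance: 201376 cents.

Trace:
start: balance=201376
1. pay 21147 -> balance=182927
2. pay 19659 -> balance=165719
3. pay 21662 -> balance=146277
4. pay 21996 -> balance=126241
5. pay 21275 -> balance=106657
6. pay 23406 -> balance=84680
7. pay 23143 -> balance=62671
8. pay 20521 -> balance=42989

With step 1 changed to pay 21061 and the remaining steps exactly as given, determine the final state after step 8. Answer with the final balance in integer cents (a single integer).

(re-executing from step 1 with the substitution; state before step 1: balance=201376)
1. pay 21061 -> balance=183013
2. pay 19659 -> balance=165806
3. pay 21662 -> balance=146365
4. pay 21996 -> balance=126330
5. pay 21275 -> balance=106747
6. pay 23406 -> balance=84771
7. pay 23143 -> balance=62763
8. pay 20521 -> balance=43083

43083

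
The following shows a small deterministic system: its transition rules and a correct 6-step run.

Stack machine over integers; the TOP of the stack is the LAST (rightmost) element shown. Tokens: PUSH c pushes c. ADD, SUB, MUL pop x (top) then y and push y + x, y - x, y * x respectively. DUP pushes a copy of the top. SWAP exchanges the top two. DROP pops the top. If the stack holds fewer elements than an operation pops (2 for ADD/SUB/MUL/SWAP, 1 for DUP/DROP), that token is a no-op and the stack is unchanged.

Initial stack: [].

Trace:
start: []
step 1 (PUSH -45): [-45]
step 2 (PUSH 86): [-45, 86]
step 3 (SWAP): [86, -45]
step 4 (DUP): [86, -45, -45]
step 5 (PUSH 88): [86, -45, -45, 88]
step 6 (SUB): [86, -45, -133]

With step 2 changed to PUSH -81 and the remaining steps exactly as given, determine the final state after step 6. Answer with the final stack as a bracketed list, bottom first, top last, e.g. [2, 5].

[-81, -45, -133]

(re-executing from step 2 with the substitution; state before step 2: [-45])
step 2 (PUSH -81): [-45, -81]
step 3 (SWAP): [-81, -45]
step 4 (DUP): [-81, -45, -45]
step 5 (PUSH 88): [-81, -45, -45, 88]
step 6 (SUB): [-81, -45, -133]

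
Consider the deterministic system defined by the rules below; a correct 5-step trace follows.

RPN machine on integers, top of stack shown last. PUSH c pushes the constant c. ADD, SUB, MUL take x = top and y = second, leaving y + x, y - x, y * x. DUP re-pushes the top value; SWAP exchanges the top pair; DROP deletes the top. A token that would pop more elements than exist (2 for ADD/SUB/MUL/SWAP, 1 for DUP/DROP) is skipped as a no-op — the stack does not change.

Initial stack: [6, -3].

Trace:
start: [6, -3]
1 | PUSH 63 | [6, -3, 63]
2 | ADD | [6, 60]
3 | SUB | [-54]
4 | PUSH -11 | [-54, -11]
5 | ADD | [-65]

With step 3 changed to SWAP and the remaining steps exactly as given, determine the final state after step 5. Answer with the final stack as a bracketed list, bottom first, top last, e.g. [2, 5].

[60, -5]

(re-executing from step 3 with the substitution; state before step 3: [6, 60])
3 | SWAP | [60, 6]
4 | PUSH -11 | [60, 6, -11]
5 | ADD | [60, -5]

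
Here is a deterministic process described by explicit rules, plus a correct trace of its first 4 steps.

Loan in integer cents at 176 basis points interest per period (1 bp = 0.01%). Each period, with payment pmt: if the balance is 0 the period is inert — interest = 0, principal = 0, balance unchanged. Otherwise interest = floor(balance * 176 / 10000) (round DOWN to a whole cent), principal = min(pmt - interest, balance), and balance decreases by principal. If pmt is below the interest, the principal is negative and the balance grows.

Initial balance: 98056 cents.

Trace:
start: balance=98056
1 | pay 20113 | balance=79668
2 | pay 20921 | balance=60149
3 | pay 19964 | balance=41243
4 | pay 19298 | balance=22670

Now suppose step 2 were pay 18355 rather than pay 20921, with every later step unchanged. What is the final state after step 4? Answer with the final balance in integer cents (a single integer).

(re-executing from step 2 with the substitution; state before step 2: balance=79668)
2 | pay 18355 | balance=62715
3 | pay 19964 | balance=43854
4 | pay 19298 | balance=25327

25327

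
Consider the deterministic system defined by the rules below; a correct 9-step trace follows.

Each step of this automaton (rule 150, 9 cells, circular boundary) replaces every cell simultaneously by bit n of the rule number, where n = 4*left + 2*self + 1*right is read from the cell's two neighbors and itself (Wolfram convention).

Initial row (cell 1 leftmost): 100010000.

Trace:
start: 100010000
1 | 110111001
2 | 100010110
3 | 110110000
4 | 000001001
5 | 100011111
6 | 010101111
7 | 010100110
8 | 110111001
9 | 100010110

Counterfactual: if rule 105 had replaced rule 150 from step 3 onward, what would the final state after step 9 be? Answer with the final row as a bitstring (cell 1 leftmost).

011101001

(re-executing steps 3..9 under rule 105; state before step 3: 100010110)
3 | 001001111
4 | 000001001
5 | 011100000
6 | 010101111
7 | 101011001
8 | 110111001
9 | 011101001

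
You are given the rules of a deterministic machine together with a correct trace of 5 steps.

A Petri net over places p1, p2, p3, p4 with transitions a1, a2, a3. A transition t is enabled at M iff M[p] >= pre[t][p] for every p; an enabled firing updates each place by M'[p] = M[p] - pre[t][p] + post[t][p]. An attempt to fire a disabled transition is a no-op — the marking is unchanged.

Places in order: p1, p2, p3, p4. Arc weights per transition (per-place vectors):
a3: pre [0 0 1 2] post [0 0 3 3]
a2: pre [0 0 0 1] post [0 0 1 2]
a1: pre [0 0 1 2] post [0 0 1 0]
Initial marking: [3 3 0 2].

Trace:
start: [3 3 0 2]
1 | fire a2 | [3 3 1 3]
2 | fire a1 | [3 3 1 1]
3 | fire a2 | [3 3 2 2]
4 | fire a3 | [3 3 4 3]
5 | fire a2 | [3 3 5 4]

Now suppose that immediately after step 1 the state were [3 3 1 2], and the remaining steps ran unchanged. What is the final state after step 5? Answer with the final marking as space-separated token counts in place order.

3 3 1 0

state after step 1 := [3 3 1 2]
2 | fire a1 | [3 3 1 0]
3 | fire a2 | [3 3 1 0]
4 | fire a3 | [3 3 1 0]
5 | fire a2 | [3 3 1 0]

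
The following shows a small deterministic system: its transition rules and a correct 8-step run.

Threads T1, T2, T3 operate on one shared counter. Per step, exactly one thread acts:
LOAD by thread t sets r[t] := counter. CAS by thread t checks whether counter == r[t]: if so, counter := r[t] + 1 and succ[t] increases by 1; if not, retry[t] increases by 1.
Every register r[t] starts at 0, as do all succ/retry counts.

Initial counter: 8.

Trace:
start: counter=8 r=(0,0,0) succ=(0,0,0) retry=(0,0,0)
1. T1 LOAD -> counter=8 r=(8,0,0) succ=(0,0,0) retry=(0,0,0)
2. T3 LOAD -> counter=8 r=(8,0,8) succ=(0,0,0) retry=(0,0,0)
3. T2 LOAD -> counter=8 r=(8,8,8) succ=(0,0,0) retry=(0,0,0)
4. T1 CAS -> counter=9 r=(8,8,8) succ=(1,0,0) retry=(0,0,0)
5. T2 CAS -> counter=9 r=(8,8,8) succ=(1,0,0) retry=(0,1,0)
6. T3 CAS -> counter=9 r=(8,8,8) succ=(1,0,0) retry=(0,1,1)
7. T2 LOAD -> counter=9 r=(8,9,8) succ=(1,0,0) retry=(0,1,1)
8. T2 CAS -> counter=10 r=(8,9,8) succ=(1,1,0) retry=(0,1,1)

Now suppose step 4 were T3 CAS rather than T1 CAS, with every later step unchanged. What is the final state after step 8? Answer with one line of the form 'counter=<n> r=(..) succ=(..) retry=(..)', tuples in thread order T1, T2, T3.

(re-executing from step 4 with the substitution; state before step 4: counter=8 r=(8,8,8) succ=(0,0,0) retry=(0,0,0))
4. T3 CAS -> counter=9 r=(8,8,8) succ=(0,0,1) retry=(0,0,0)
5. T2 CAS -> counter=9 r=(8,8,8) succ=(0,0,1) retry=(0,1,0)
6. T3 CAS -> counter=9 r=(8,8,8) succ=(0,0,1) retry=(0,1,1)
7. T2 LOAD -> counter=9 r=(8,9,8) succ=(0,0,1) retry=(0,1,1)
8. T2 CAS -> counter=10 r=(8,9,8) succ=(0,1,1) retry=(0,1,1)

counter=10 r=(8,9,8) succ=(0,1,1) retry=(0,1,1)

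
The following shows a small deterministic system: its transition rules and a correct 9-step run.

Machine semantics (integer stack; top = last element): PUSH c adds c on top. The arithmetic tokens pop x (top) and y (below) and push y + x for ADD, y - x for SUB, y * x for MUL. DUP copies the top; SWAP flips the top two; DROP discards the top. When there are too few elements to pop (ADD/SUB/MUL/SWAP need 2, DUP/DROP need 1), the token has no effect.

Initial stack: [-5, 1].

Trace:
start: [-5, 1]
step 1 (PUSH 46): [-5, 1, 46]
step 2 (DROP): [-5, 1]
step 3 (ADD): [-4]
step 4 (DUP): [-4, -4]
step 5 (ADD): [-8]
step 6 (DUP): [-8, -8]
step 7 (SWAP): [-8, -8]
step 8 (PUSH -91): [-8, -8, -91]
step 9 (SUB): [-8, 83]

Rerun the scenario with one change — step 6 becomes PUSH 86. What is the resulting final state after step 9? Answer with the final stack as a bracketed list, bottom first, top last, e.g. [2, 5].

[86, 83]

(re-executing from step 6 with the substitution; state before step 6: [-8])
step 6 (PUSH 86): [-8, 86]
step 7 (SWAP): [86, -8]
step 8 (PUSH -91): [86, -8, -91]
step 9 (SUB): [86, 83]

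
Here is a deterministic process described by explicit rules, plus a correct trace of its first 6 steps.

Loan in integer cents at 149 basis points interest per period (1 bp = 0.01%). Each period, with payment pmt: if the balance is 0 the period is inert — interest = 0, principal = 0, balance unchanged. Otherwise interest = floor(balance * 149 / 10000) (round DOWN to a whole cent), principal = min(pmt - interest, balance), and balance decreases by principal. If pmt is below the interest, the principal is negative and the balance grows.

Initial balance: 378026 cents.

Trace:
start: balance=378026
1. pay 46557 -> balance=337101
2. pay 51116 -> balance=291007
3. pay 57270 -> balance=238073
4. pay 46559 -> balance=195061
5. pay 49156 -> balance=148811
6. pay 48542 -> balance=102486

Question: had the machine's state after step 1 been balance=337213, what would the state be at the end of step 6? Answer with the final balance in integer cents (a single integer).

state after step 1 := balance=337213
2. pay 51116 -> balance=291121
3. pay 57270 -> balance=238188
4. pay 46559 -> balance=195178
5. pay 49156 -> balance=148930
6. pay 48542 -> balance=102607

102607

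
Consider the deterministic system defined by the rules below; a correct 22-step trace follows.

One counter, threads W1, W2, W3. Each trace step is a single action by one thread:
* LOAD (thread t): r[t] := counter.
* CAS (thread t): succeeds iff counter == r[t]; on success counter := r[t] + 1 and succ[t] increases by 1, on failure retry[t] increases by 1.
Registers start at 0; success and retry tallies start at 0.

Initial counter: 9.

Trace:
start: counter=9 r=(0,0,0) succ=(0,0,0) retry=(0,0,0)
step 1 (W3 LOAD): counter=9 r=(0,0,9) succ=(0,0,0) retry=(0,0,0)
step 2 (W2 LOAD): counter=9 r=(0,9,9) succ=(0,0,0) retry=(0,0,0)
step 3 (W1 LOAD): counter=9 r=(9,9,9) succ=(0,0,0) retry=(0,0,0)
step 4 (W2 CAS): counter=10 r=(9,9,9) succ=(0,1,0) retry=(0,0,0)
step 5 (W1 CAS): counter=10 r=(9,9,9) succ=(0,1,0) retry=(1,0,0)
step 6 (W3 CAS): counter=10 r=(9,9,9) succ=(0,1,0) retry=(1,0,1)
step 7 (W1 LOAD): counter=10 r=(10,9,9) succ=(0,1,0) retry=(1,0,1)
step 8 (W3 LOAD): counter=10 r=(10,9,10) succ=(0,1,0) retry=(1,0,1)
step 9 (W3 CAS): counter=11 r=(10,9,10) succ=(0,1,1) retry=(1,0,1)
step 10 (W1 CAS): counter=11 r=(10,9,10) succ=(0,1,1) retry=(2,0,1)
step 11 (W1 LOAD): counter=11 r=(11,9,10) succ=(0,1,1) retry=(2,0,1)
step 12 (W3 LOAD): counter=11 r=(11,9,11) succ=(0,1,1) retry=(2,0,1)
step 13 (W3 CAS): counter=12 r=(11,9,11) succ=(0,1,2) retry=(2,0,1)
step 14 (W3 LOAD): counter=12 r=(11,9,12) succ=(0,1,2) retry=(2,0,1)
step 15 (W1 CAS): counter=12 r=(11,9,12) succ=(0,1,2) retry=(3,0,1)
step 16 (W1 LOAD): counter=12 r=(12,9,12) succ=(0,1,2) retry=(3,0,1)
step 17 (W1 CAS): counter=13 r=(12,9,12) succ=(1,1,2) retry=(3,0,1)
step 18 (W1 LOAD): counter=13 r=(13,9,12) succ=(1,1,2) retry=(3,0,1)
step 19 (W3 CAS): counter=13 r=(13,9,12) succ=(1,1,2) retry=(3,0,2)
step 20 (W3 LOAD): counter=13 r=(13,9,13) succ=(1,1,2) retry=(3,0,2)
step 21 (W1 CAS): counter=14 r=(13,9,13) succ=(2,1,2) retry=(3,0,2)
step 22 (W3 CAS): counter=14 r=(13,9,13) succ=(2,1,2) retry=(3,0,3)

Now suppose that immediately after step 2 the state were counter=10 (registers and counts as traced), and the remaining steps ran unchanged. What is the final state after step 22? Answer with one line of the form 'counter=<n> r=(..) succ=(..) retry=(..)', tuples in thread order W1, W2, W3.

state after step 2 := counter=10 r=(0,9,9) succ=(0,0,0) retry=(0,0,0)
step 3 (W1 LOAD): counter=10 r=(10,9,9) succ=(0,0,0) retry=(0,0,0)
step 4 (W2 CAS): counter=10 r=(10,9,9) succ=(0,0,0) retry=(0,1,0)
step 5 (W1 CAS): counter=11 r=(10,9,9) succ=(1,0,0) retry=(0,1,0)
step 6 (W3 CAS): counter=11 r=(10,9,9) succ=(1,0,0) retry=(0,1,1)
step 7 (W1 LOAD): counter=11 r=(11,9,9) succ=(1,0,0) retry=(0,1,1)
step 8 (W3 LOAD): counter=11 r=(11,9,11) succ=(1,0,0) retry=(0,1,1)
step 9 (W3 CAS): counter=12 r=(11,9,11) succ=(1,0,1) retry=(0,1,1)
step 10 (W1 CAS): counter=12 r=(11,9,11) succ=(1,0,1) retry=(1,1,1)
step 11 (W1 LOAD): counter=12 r=(12,9,11) succ=(1,0,1) retry=(1,1,1)
step 12 (W3 LOAD): counter=12 r=(12,9,12) succ=(1,0,1) retry=(1,1,1)
step 13 (W3 CAS): counter=13 r=(12,9,12) succ=(1,0,2) retry=(1,1,1)
step 14 (W3 LOAD): counter=13 r=(12,9,13) succ=(1,0,2) retry=(1,1,1)
step 15 (W1 CAS): counter=13 r=(12,9,13) succ=(1,0,2) retry=(2,1,1)
step 16 (W1 LOAD): counter=13 r=(13,9,13) succ=(1,0,2) retry=(2,1,1)
step 17 (W1 CAS): counter=14 r=(13,9,13) succ=(2,0,2) retry=(2,1,1)
step 18 (W1 LOAD): counter=14 r=(14,9,13) succ=(2,0,2) retry=(2,1,1)
step 19 (W3 CAS): counter=14 r=(14,9,13) succ=(2,0,2) retry=(2,1,2)
step 20 (W3 LOAD): counter=14 r=(14,9,14) succ=(2,0,2) retry=(2,1,2)
step 21 (W1 CAS): counter=15 r=(14,9,14) succ=(3,0,2) retry=(2,1,2)
step 22 (W3 CAS): counter=15 r=(14,9,14) succ=(3,0,2) retry=(2,1,3)

counter=15 r=(14,9,14) succ=(3,0,2) retry=(2,1,3)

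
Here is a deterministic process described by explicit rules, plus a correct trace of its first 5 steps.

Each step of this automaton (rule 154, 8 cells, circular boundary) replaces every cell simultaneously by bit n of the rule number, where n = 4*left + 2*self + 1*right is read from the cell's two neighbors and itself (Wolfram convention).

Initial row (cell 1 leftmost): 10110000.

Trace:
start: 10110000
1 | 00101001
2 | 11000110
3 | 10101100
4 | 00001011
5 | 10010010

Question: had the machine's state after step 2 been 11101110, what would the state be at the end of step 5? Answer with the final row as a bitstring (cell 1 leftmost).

00110011

state after step 2 := 11101110
3 | 11001100
4 | 10111011
5 | 00110011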